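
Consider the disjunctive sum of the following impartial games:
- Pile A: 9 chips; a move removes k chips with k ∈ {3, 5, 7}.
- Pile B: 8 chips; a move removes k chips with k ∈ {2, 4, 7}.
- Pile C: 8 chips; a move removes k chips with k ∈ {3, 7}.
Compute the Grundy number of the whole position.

For pile A, compute g(0), g(1), … with moves {3, 5, 7}:
g(0) = mex{} = 0
g(1) = mex{} = 0
g(2) = mex{} = 0
g(3) = mex{0} = 1
g(4) = mex{0} = 1
g(5) = mex{0} = 1
g(6) = mex{0,1} = 2
g(7) = mex{0,1} = 2
g(8) = mex{0,1} = 2
g(9) = mex{0,1,2} = 3
So g(9) = 3.
For pile B, compute g(0), g(1), … with moves {2, 4, 7}:
g(0) = mex{} = 0
g(1) = mex{} = 0
g(2) = mex{0} = 1
g(3) = mex{0} = 1
g(4) = mex{0,1} = 2
g(5) = mex{0,1} = 2
g(6) = mex{1,2} = 0
g(7) = mex{0,1,2} = 3
g(8) = mex{0,2} = 1
So g(8) = 1.
Grundy values for pile C (subtraction set {3, 7}):
g(0) = mex{} = 0
g(1) = mex{} = 0
g(2) = mex{} = 0
g(3) = mex{0} = 1
g(4) = mex{0} = 1
g(5) = mex{0} = 1
g(6) = mex{1} = 0
g(7) = mex{0,1} = 2
g(8) = mex{0,1} = 2
So g(8) = 2.
By the Sprague-Grundy theorem, the Grundy value of a sum of independent games is the XOR of the component values.
Combined value = 3 XOR 1 XOR 2 = 0.

0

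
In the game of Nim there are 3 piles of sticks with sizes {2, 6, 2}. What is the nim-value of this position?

6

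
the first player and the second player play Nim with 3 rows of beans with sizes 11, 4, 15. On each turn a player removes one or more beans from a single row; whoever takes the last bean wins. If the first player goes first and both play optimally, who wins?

the second player wins

Compute the nim-sum pairwise:
11 ^ 4 = 15
15 ^ 15 = 0
The nim-sum is 0, so this is a P-position: the player to move is in a losing position under optimal play; the first player is about to move from it and so loses — the second player wins.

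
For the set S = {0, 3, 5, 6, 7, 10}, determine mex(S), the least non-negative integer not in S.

1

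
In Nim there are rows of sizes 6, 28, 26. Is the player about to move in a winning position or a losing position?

Losing position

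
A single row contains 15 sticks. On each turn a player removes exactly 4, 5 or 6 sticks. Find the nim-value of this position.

Compute g(0), g(1), … for moves {4, 5, 6}:
k:     0  1  2  3  4  5  6  7  8  9 10 11 12 13 14 15
g(k):  0  0  0  0  1  1  1  1  2  2  0  0  0  0  1  1
So g(15) = 1.

1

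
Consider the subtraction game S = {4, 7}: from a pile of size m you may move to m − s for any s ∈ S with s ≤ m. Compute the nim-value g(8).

2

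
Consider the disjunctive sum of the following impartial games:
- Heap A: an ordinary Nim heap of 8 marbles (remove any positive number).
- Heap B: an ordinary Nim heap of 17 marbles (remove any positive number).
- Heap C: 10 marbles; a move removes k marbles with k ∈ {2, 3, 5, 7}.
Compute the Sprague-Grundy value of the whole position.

Heap A is a plain Nim heap of size 8, so its Grundy value is 8.
Heap B is a plain Nim heap of size 17, so its Grundy value is 17.
Grundy values for heap C (subtraction set {2, 3, 5, 7}):
k:     0  1  2  3  4  5  6  7  8  9 10
g(k):  0  0  1  1  2  2  3  3  4  0  0
So g(10) = 0.
The value of a disjunctive sum is the nim-sum of the parts.
Combined value = 8 ⊕ 17 ⊕ 0 = 25.

25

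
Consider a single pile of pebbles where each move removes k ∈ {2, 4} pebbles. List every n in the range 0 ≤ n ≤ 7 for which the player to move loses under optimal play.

Build the Grundy sequence with g(k) = mex{g(k−s) : s ∈ {2, 4}, s ≤ k}:
g(0) = mex{} = 0
g(1) = mex{} = 0
g(2) = mex{0} = 1
g(3) = mex{0} = 1
g(4) = mex{0,1} = 2
g(5) = mex{0,1} = 2
g(6) = mex{1,2} = 0
g(7) = mex{1,2} = 0
The P-positions (g = 0) in 0..7 are 0, 1, 6, 7.

0, 1, 6, 7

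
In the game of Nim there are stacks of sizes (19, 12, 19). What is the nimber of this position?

Compute the nim-sum pairwise:
19 ^ 12 = 31
31 ^ 19 = 12

12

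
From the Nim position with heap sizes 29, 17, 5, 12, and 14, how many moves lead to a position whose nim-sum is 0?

3

Nim-sum: 29 ⊕ 17 ⊕ 5 ⊕ 12 ⊕ 14 = 11.
The overall nim-sum is X = 11. A heap of size p has a winning move iff p XOR X < p (reduce it to p XOR X).
  29: 29 XOR 11 = 22 < 29 — winning move (to 22).
  17: 17 XOR 11 = 26 ≥ 17 — no move.
  5: 5 XOR 11 = 14 ≥ 5 — no move.
  12: 12 XOR 11 = 7 < 12 — winning move (to 7).
  14: 14 XOR 11 = 5 < 14 — winning move (to 5).
That gives 3 winning moves.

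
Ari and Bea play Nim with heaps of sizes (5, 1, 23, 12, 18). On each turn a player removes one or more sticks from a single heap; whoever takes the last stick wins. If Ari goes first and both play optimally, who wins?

Ari wins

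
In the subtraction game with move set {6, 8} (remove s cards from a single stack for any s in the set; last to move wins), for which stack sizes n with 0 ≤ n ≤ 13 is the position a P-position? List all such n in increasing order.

0, 1, 2, 3, 4, 5

Build the Grundy sequence with g(k) = mex{g(k−s) : s ∈ {6, 8}, s ≤ k}:
k:     0  1  2  3  4  5  6  7  8  9 10 11 12 13
g(k):  0  0  0  0  0  0  1  1  1  1  1  1  2  2
The P-positions (g = 0) in 0..13 are 0, 1, 2, 3, 4, 5.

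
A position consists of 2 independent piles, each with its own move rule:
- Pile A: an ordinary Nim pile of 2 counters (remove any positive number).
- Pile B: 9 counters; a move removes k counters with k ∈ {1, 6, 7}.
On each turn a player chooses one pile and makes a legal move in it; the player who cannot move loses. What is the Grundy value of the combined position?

1

Pile A is a plain Nim pile of size 2, so its Grundy value is 2.
Build the Grundy sequence for pile B with g(k) = mex{g(k−s) : s ∈ {1, 6, 7}, s ≤ k}:
k:     0  1  2  3  4  5  6  7  8  9
g(k):  0  1  0  1  0  1  2  3  2  3
So g(9) = 3.
By the Sprague-Grundy theorem, the Grundy value of a sum of independent games is the XOR of the component values.
Combined value = 2 ⊕ 3 = 1.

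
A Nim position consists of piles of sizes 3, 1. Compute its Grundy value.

Nim-sum: 3 XOR 1 = 2.

2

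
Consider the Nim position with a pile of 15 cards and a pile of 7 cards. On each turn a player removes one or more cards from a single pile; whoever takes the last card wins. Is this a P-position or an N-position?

Write each in binary and XOR column by column:
  1111  (15)
  0111  (7)
  ----
  1000  (8)
The nim-sum is 8 ≠ 0, so this is an N-position: the player to move can win.

N-position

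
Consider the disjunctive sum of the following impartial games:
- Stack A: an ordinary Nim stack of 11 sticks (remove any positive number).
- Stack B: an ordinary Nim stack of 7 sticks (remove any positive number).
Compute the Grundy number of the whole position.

12

Stack A is a plain Nim stack of size 11, so its Grundy value is 11.
Stack B is a plain Nim stack of size 7, so its Grundy value is 7.
By the Sprague-Grundy theorem, the Grundy value of a sum of independent games is the XOR of the component values.
Combined value = 11 ⊕ 7 = 12.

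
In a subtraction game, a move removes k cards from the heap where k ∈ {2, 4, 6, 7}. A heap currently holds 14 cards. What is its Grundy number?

Compute g(0), g(1), … for moves {2, 4, 6, 7}:
k:     0  1  2  3  4  5  6  7  8  9 10 11 12 13 14
g(k):  0  0  1  1  2  2  3  3  4  0  0  1  1  2  2
So g(14) = 2.

2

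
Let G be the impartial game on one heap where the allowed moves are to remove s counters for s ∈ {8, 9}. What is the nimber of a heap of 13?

1

Grundy values for subtraction set {8, 9}:
g(0) = mex{} = 0
g(1) = mex{} = 0
g(2) = mex{} = 0
g(3) = mex{} = 0
g(4) = mex{} = 0
g(5) = mex{} = 0
g(6) = mex{} = 0
g(7) = mex{} = 0
g(8) = mex{0} = 1
g(9) = mex{0} = 1
g(10) = mex{0} = 1
g(11) = mex{0} = 1
g(12) = mex{0} = 1
g(13) = mex{0} = 1
So g(13) = 1.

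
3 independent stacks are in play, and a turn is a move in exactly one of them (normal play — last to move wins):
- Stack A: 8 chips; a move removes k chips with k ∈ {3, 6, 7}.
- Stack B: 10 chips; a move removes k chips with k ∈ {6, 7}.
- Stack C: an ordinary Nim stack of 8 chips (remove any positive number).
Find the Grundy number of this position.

11

Grundy values for stack A (subtraction set {3, 6, 7}):
k:     0  1  2  3  4  5  6  7  8
g(k):  0  0  0  1  1  1  2  2  2
So g(8) = 2.
Grundy values for stack B (subtraction set {6, 7}):
g(0) = mex{} = 0
g(1) = mex{} = 0
g(2) = mex{} = 0
g(3) = mex{} = 0
g(4) = mex{} = 0
g(5) = mex{} = 0
g(6) = mex{0} = 1
g(7) = mex{0} = 1
g(8) = mex{0} = 1
g(9) = mex{0} = 1
g(10) = mex{0} = 1
So g(10) = 1.
Stack C is a plain Nim stack of size 8, so its Grundy value is 8.
The value of a disjunctive sum is the nim-sum of the parts.
Combined value = 2 ⊕ 1 ⊕ 8 = 11.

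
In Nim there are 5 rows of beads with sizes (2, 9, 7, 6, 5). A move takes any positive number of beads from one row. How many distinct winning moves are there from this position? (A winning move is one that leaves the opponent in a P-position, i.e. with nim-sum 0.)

1

Compute the nim-sum pairwise:
2 ^ 9 = 11
11 ^ 7 = 12
12 ^ 6 = 10
10 ^ 5 = 15
The overall nim-sum is X = 15. A row of size p has a winning move iff p XOR X < p (reduce it to p XOR X).
  2: 2 XOR 15 = 13 ≥ 2 — no move.
  9: 9 XOR 15 = 6 < 9 — winning move (to 6).
  7: 7 XOR 15 = 8 ≥ 7 — no move.
  6: 6 XOR 15 = 9 ≥ 6 — no move.
  5: 5 XOR 15 = 10 ≥ 5 — no move.
That gives 1 winning move.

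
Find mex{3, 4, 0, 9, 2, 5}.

0 is in the set but 1 is not, so the mex is 1.

1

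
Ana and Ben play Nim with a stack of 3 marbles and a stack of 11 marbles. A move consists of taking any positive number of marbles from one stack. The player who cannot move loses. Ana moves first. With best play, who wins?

Ana wins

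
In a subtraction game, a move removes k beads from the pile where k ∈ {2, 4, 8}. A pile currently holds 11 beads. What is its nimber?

2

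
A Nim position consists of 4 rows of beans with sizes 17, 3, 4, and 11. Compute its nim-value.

29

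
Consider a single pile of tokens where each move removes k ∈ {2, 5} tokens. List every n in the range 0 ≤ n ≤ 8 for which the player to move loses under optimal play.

0, 1, 4, 7, 8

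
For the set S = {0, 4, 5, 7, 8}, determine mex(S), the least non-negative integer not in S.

0 is in the set but 1 is not, so the mex is 1.

1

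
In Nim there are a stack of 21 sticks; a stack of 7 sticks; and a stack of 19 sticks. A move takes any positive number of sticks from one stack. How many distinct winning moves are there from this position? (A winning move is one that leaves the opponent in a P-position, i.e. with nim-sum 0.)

Compute the nim-sum pairwise:
21 ^ 7 = 18
18 ^ 19 = 1
The overall nim-sum is X = 1. A stack of size p has a winning move iff p XOR X < p (reduce it to p XOR X).
  21: 21 XOR 1 = 20 < 21 — winning move (to 20).
  7: 7 XOR 1 = 6 < 7 — winning move (to 6).
  19: 19 XOR 1 = 18 < 19 — winning move (to 18).
That gives 3 winning moves.

3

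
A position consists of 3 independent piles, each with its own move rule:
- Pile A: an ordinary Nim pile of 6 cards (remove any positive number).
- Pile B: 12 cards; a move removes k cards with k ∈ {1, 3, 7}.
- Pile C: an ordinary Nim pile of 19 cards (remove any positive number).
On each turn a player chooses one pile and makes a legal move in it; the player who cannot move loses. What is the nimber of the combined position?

21

Pile A is a plain Nim pile of size 6, so its Grundy value is 6.
Build the Grundy sequence for pile B with g(k) = mex{g(k−s) : s ∈ {1, 3, 7}, s ≤ k}:
k:     0  1  2  3  4  5  6  7  8  9 10 11 12
g(k):  0  1  0  1  0  1  0  1  0  1  0  1  0
So g(12) = 0.
Pile C is a plain Nim pile of size 19, so its Grundy value is 19.
By the Sprague-Grundy theorem, the Grundy value of a sum of independent games is the XOR of the component values.
Combined value = 6 ⊕ 0 ⊕ 19 = 21.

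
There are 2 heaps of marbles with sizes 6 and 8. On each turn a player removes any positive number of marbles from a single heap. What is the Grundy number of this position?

Compute the nim-sum pairwise:
6 ^ 8 = 14

14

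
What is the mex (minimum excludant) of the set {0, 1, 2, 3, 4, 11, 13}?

The values 0, 1, 2, 3, 4 are all present; 5 is the first non-negative integer missing from the set.

5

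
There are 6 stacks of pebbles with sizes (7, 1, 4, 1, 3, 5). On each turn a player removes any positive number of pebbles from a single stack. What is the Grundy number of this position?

5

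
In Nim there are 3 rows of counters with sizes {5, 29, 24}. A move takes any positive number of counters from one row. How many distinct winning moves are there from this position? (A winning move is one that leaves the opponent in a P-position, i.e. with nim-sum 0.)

0

In binary:
  00101  (5)
  11101  (29)
  11000  (24)
  -----
  00000  (0)
The nim-sum is already 0, so every move leaves a nonzero nim-sum — there are no winning moves.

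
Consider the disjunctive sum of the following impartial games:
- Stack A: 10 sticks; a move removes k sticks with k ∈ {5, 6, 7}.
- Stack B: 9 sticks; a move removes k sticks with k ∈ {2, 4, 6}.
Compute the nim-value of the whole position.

2

Grundy values for stack A (subtraction set {5, 6, 7}):
k:     0  1  2  3  4  5  6  7  8  9 10
g(k):  0  0  0  0  0  1  1  1  1  1  2
So g(10) = 2.
Build the Grundy sequence for stack B with g(k) = mex{g(k−s) : s ∈ {2, 4, 6}, s ≤ k}:
g(0) = mex{} = 0
g(1) = mex{} = 0
g(2) = mex{0} = 1
g(3) = mex{0} = 1
g(4) = mex{0,1} = 2
g(5) = mex{0,1} = 2
g(6) = mex{0,1,2} = 3
g(7) = mex{0,1,2} = 3
g(8) = mex{1,2,3} = 0
g(9) = mex{1,2,3} = 0
So g(9) = 0.
The value of a disjunctive sum is the nim-sum of the parts.
Combined value = 2 ⊕ 0 = 2.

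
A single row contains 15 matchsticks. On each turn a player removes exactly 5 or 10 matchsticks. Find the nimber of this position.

0

Build the Grundy sequence with g(k) = mex{g(k−s) : s ∈ {5, 10}, s ≤ k}:
k:     0  1  2  3  4  5  6  7  8  9 10 11 12 13 14 15
g(k):  0  0  0  0  0  1  1  1  1  1  2  2  2  2  2  0
So g(15) = 0.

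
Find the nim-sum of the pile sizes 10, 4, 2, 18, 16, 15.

In binary:
  01010  (10)
  00100  (4)
  00010  (2)
  10010  (18)
  10000  (16)
  01111  (15)
  -----
  00001  (1)

1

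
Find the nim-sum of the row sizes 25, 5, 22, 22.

28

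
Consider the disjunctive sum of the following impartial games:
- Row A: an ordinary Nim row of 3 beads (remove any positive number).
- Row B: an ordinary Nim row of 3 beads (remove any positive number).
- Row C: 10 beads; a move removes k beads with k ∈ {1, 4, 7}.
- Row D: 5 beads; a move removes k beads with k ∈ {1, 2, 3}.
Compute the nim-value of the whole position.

1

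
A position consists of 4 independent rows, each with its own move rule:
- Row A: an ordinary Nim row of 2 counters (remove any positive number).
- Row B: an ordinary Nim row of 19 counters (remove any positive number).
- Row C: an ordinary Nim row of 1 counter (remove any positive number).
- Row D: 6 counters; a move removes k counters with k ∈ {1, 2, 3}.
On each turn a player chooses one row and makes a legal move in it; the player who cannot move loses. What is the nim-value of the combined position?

18

Row A is a plain Nim row of size 2, so its Grundy value is 2.
Row B is a plain Nim row of size 19, so its Grundy value is 19.
Row C is a plain Nim row of size 1, so its Grundy value is 1.
Build the Grundy sequence for row D with g(k) = mex{g(k−s) : s ∈ {1, 2, 3}, s ≤ k}:
g(0) = mex{} = 0
g(1) = mex{0} = 1
g(2) = mex{0,1} = 2
g(3) = mex{0,1,2} = 3
g(4) = mex{1,2,3} = 0
g(5) = mex{0,2,3} = 1
g(6) = mex{0,1,3} = 2
So g(6) = 2.
By the Sprague-Grundy theorem, the Grundy value of a sum of independent games is the XOR of the component values.
Combined value = 2 ⊕ 19 ⊕ 1 ⊕ 2 = 18.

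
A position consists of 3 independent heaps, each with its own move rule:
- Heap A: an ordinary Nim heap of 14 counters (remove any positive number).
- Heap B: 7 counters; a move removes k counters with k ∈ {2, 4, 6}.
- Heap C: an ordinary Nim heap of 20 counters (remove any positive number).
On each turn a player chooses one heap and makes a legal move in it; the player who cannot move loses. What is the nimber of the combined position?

Heap A is a plain Nim heap of size 14, so its Grundy value is 14.
Build the Grundy sequence for heap B with g(k) = mex{g(k−s) : s ∈ {2, 4, 6}, s ≤ k}:
k:     0  1  2  3  4  5  6  7
g(k):  0  0  1  1  2  2  3  3
So g(7) = 3.
Heap C is a plain Nim heap of size 20, so its Grundy value is 20.
The value of a disjunctive sum is the nim-sum of the parts.
Combined value = 14 ⊕ 3 ⊕ 20 = 25.

25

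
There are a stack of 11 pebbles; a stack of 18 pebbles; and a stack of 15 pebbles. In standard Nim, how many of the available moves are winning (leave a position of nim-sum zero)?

Bitwise XOR of the heap sizes:
  01011  (11)
  10010  (18)
  01111  (15)
  -----
  10110  (22)
The overall nim-sum is X = 22. A stack of size p has a winning move iff p XOR X < p (reduce it to p XOR X).
  11: 11 XOR 22 = 29 ≥ 11 — no move.
  18: 18 XOR 22 = 4 < 18 — winning move (to 4).
  15: 15 XOR 22 = 25 ≥ 15 — no move.
That gives 1 winning move.

1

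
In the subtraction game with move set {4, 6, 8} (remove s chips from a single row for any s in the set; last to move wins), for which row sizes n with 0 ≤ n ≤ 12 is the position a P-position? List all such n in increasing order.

Compute g(0), g(1), … for moves {4, 6, 8}:
k:     0  1  2  3  4  5  6  7  8  9 10 11 12
g(k):  0  0  0  0  1  1  1  1  2  2  2  2  0
The P-positions (g = 0) in 0..12 are 0, 1, 2, 3, 12.

0, 1, 2, 3, 12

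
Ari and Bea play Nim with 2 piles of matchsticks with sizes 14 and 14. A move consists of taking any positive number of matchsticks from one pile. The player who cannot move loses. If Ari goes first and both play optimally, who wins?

Bea wins

Nim-sum: 14 XOR 14 = 0.
The nim-sum is 0, so this is a P-position: the player to move is in a losing position under optimal play; Ari is about to move from it and so loses — Bea wins.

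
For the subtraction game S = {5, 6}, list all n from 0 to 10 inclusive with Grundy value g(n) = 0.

Grundy values for subtraction set {5, 6}:
k:     0  1  2  3  4  5  6  7  8  9 10
g(k):  0  0  0  0  0  1  1  1  1  1  2
The P-positions (g = 0) in 0..10 are 0, 1, 2, 3, 4.

0, 1, 2, 3, 4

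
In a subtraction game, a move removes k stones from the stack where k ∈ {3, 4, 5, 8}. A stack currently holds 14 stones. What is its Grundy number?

Compute g(0), g(1), … for moves {3, 4, 5, 8}:
k:     0  1  2  3  4  5  6  7  8  9 10 11 12 13 14
g(k):  0  0  0  1  1  1  2  2  2  3  3  0  0  0  1
So g(14) = 1.

1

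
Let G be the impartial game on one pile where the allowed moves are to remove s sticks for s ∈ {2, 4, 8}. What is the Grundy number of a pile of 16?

2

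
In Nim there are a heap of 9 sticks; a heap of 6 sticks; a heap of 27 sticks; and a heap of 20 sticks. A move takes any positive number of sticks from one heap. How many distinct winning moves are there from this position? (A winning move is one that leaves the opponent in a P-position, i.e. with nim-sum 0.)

0

Compute the nim-sum pairwise:
9 XOR 6 = 15
15 XOR 27 = 20
20 XOR 20 = 0
The nim-sum is already 0, so every move leaves a nonzero nim-sum — there are no winning moves.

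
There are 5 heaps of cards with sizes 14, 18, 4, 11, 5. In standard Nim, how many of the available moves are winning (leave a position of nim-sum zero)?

Compute the nim-sum pairwise:
14 ⊕ 18 = 28
28 ⊕ 4 = 24
24 ⊕ 11 = 19
19 ⊕ 5 = 22
The overall nim-sum is X = 22. A heap of size p has a winning move iff p XOR X < p (reduce it to p XOR X).
  14: 14 XOR 22 = 24 ≥ 14 — no move.
  18: 18 XOR 22 = 4 < 18 — winning move (to 4).
  4: 4 XOR 22 = 18 ≥ 4 — no move.
  11: 11 XOR 22 = 29 ≥ 11 — no move.
  5: 5 XOR 22 = 19 ≥ 5 — no move.
That gives 1 winning move.

1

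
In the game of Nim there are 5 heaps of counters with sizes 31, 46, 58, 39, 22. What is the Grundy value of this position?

58

Write each in binary and XOR column by column:
  011111  (31)
  101110  (46)
  111010  (58)
  100111  (39)
  010110  (22)
  ------
  111010  (58)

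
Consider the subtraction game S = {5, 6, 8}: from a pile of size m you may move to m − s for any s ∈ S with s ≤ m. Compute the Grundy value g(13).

0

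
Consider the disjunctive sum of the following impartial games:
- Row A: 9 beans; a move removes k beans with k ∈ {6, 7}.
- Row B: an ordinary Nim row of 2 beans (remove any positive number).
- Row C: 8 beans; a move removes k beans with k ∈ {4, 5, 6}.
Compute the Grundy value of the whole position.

1

Build the Grundy sequence for row A with g(k) = mex{g(k−s) : s ∈ {6, 7}, s ≤ k}:
k:     0  1  2  3  4  5  6  7  8  9
g(k):  0  0  0  0  0  0  1  1  1  1
So g(9) = 1.
Row B is a plain Nim row of size 2, so its Grundy value is 2.
Build the Grundy sequence for row C with g(k) = mex{g(k−s) : s ∈ {4, 5, 6}, s ≤ k}:
k:     0  1  2  3  4  5  6  7  8
g(k):  0  0  0  0  1  1  1  1  2
So g(8) = 2.
The value of a disjunctive sum is the nim-sum of the parts.
Combined value = 1 XOR 2 XOR 2 = 1.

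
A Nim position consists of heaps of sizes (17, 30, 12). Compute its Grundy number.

Nim-sum: 17 ^ 30 ^ 12 = 3.

3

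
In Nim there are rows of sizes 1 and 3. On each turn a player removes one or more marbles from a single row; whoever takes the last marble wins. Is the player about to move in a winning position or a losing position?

Winning position

Bitwise XOR of the heap sizes:
  01  (1)
  11  (3)
  --
  10  (2)
The nim-sum is 2 ≠ 0, so this is an N-position: the player to move can win.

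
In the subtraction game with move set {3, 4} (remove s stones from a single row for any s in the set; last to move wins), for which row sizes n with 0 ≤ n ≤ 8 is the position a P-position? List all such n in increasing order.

Grundy values for subtraction set {3, 4}:
k:     0  1  2  3  4  5  6  7  8
g(k):  0  0  0  1  1  1  2  0  0
The P-positions (g = 0) in 0..8 are 0, 1, 2, 7, 8.

0, 1, 2, 7, 8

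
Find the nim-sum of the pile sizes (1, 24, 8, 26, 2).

9

In binary:
  00001  (1)
  11000  (24)
  01000  (8)
  11010  (26)
  00010  (2)
  -----
  01001  (9)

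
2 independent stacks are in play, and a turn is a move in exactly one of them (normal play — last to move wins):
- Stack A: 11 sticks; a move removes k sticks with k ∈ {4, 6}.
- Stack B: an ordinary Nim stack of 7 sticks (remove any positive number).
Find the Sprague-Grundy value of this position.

For stack A, compute g(0), g(1), … with moves {4, 6}:
g(0) = mex{} = 0
g(1) = mex{} = 0
g(2) = mex{} = 0
g(3) = mex{} = 0
g(4) = mex{0} = 1
g(5) = mex{0} = 1
g(6) = mex{0} = 1
g(7) = mex{0} = 1
g(8) = mex{0,1} = 2
g(9) = mex{0,1} = 2
g(10) = mex{1} = 0
g(11) = mex{1} = 0
So g(11) = 0.
Stack B is a plain Nim stack of size 7, so its Grundy value is 7.
By the Sprague-Grundy theorem, the Grundy value of a sum of independent games is the XOR of the component values.
Combined value = 0 ⊕ 7 = 7.

7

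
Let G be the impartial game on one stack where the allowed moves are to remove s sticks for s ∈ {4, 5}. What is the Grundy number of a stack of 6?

1

Build the Grundy sequence with g(k) = mex{g(k−s) : s ∈ {4, 5}, s ≤ k}:
g(0) = mex{} = 0
g(1) = mex{} = 0
g(2) = mex{} = 0
g(3) = mex{} = 0
g(4) = mex{0} = 1
g(5) = mex{0} = 1
g(6) = mex{0} = 1
So g(6) = 1.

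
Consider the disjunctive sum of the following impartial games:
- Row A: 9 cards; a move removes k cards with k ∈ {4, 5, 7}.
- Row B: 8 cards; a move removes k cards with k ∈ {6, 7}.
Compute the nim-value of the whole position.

3

Grundy values for row A (subtraction set {4, 5, 7}):
k:     0  1  2  3  4  5  6  7  8  9
g(k):  0  0  0  0  1  1  1  1  2  2
So g(9) = 2.
Build the Grundy sequence for row B with g(k) = mex{g(k−s) : s ∈ {6, 7}, s ≤ k}:
g(0) = mex{} = 0
g(1) = mex{} = 0
g(2) = mex{} = 0
g(3) = mex{} = 0
g(4) = mex{} = 0
g(5) = mex{} = 0
g(6) = mex{0} = 1
g(7) = mex{0} = 1
g(8) = mex{0} = 1
So g(8) = 1.
The value of a disjunctive sum is the nim-sum of the parts.
Combined value = 2 XOR 1 = 3.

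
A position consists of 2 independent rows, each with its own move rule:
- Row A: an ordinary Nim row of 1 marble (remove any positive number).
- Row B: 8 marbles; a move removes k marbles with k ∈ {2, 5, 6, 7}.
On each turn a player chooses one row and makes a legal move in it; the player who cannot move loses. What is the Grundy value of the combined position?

3

Row A is a plain Nim row of size 1, so its Grundy value is 1.
Grundy values for row B (subtraction set {2, 5, 6, 7}):
k:     0  1  2  3  4  5  6  7  8
g(k):  0  0  1  1  0  2  1  3  2
So g(8) = 2.
By the Sprague-Grundy theorem, the Grundy value of a sum of independent games is the XOR of the component values.
Combined value = 1 XOR 2 = 3.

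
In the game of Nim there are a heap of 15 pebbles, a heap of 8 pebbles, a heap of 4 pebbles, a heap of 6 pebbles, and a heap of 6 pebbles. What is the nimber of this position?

3

Nim-sum: 15 ^ 8 ^ 4 ^ 6 ^ 6 = 3.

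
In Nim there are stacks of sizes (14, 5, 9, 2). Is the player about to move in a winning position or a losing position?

Bitwise XOR of the heap sizes:
  1110  (14)
  0101  (5)
  1001  (9)
  0010  (2)
  ----
  0000  (0)
The nim-sum is 0, so this is a P-position: the player to move is in a losing position under optimal play.

Losing position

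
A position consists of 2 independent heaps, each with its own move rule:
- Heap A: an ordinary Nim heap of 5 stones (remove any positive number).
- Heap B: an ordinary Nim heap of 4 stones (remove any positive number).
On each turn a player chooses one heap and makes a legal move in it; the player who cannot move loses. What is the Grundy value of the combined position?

Heap A is a plain Nim heap of size 5, so its Grundy value is 5.
Heap B is a plain Nim heap of size 4, so its Grundy value is 4.
By the Sprague-Grundy theorem, the Grundy value of a sum of independent games is the XOR of the component values.
Combined value = 5 XOR 4 = 1.

1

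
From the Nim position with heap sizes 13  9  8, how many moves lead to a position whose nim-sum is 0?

3

In binary:
  1101  (13)
  1001  (9)
  1000  (8)
  ----
  1100  (12)
The overall nim-sum is X = 12. A heap of size p has a winning move iff p XOR X < p (reduce it to p XOR X).
  13: 13 XOR 12 = 1 < 13 — winning move (to 1).
  9: 9 XOR 12 = 5 < 9 — winning move (to 5).
  8: 8 XOR 12 = 4 < 8 — winning move (to 4).
That gives 3 winning moves.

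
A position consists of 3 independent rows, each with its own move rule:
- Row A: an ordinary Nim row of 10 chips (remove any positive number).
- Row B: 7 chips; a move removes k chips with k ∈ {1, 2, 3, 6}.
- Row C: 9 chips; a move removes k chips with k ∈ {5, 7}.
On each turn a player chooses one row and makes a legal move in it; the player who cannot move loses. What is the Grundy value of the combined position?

Row A is a plain Nim row of size 10, so its Grundy value is 10.
Grundy values for row B (subtraction set {1, 2, 3, 6}):
k:     0  1  2  3  4  5  6  7
g(k):  0  1  2  3  0  1  2  3
So g(7) = 3.
For row C, compute g(0), g(1), … with moves {5, 7}:
g(0) = mex{} = 0
g(1) = mex{} = 0
g(2) = mex{} = 0
g(3) = mex{} = 0
g(4) = mex{} = 0
g(5) = mex{0} = 1
g(6) = mex{0} = 1
g(7) = mex{0} = 1
g(8) = mex{0} = 1
g(9) = mex{0} = 1
So g(9) = 1.
The value of a disjunctive sum is the nim-sum of the parts.
Combined value = 10 ⊕ 3 ⊕ 1 = 8.

8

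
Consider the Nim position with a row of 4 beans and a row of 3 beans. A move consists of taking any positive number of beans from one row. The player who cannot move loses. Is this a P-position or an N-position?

N-position

Compute the nim-sum pairwise:
4 XOR 3 = 7
The nim-sum is 7 ≠ 0, so this is an N-position: the player to move can win.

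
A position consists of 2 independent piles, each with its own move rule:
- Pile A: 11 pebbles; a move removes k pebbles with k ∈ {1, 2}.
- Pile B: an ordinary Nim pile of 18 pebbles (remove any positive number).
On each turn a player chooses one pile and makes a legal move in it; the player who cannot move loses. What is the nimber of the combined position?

Build the Grundy sequence for pile A with g(k) = mex{g(k−s) : s ∈ {1, 2}, s ≤ k}:
k:     0  1  2  3  4  5  6  7  8  9 10 11
g(k):  0  1  2  0  1  2  0  1  2  0  1  2
So g(11) = 2.
Pile B is a plain Nim pile of size 18, so its Grundy value is 18.
By the Sprague-Grundy theorem, the Grundy value of a sum of independent games is the XOR of the component values.
Combined value = 2 XOR 18 = 16.

16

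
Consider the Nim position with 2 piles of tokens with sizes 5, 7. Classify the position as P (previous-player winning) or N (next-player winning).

N-position

Compute the nim-sum pairwise:
5 XOR 7 = 2
The nim-sum is 2 ≠ 0, so this is an N-position: the player to move can win.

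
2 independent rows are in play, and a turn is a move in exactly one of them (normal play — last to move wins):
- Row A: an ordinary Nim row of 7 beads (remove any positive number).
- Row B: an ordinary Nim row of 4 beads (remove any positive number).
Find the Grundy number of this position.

Row A is a plain Nim row of size 7, so its Grundy value is 7.
Row B is a plain Nim row of size 4, so its Grundy value is 4.
By the Sprague-Grundy theorem, the Grundy value of a sum of independent games is the XOR of the component values.
Combined value = 7 XOR 4 = 3.

3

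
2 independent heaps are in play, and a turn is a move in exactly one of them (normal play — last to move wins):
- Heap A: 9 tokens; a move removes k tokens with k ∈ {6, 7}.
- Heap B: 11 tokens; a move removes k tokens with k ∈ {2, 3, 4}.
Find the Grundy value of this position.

For heap A, compute g(0), g(1), … with moves {6, 7}:
g(0) = mex{} = 0
g(1) = mex{} = 0
g(2) = mex{} = 0
g(3) = mex{} = 0
g(4) = mex{} = 0
g(5) = mex{} = 0
g(6) = mex{0} = 1
g(7) = mex{0} = 1
g(8) = mex{0} = 1
g(9) = mex{0} = 1
So g(9) = 1.
Build the Grundy sequence for heap B with g(k) = mex{g(k−s) : s ∈ {2, 3, 4}, s ≤ k}:
g(0) = mex{} = 0
g(1) = mex{} = 0
g(2) = mex{0} = 1
g(3) = mex{0} = 1
g(4) = mex{0,1} = 2
g(5) = mex{0,1} = 2
g(6) = mex{1,2} = 0
g(7) = mex{1,2} = 0
g(8) = mex{0,2} = 1
g(9) = mex{0,2} = 1
g(10) = mex{0,1} = 2
g(11) = mex{0,1} = 2
So g(11) = 2.
The value of a disjunctive sum is the nim-sum of the parts.
Combined value = 1 XOR 2 = 3.

3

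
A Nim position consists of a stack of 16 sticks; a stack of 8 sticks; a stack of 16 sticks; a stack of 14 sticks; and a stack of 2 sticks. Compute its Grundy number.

4

Nim-sum: 16 ⊕ 8 ⊕ 16 ⊕ 14 ⊕ 2 = 4.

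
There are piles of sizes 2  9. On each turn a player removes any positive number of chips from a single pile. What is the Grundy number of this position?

11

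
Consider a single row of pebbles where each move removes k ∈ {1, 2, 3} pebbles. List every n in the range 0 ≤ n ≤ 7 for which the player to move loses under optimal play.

0, 4

Grundy values for subtraction set {1, 2, 3}:
k:     0  1  2  3  4  5  6  7
g(k):  0  1  2  3  0  1  2  3
The P-positions (g = 0) in 0..7 are 0, 4.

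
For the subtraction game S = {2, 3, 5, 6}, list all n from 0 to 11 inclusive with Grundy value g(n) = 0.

0, 1, 8, 9

Compute g(0), g(1), … for moves {2, 3, 5, 6}:
k:     0  1  2  3  4  5  6  7  8  9 10 11
g(k):  0  0  1  1  2  2  3  3  0  0  1  1
The P-positions (g = 0) in 0..11 are 0, 1, 8, 9.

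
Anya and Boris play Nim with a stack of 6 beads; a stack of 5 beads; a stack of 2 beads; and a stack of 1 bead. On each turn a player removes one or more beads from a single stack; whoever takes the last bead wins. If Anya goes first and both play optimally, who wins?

Boris wins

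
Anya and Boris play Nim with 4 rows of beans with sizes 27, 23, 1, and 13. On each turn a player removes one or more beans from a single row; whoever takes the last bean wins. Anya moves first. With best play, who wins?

Boris wins

Bitwise XOR of the heap sizes:
  11011  (27)
  10111  (23)
  00001  (1)
  01101  (13)
  -----
  00000  (0)
The nim-sum is 0, so this is a P-position: the player to move is in a losing position under optimal play; Anya is about to move from it and so loses — Boris wins.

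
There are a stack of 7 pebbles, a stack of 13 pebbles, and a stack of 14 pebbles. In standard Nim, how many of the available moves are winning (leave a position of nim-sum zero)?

3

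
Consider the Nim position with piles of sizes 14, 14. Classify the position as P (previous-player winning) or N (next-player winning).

P-position

Compute the nim-sum pairwise:
14 XOR 14 = 0
The nim-sum is 0, so this is a P-position: the player to move is in a losing position under optimal play.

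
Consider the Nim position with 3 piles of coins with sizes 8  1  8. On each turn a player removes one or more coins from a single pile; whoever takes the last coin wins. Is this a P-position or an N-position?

N-position

Write each in binary and XOR column by column:
  1000  (8)
  0001  (1)
  1000  (8)
  ----
  0001  (1)
The nim-sum is 1 ≠ 0, so this is an N-position: the player to move can win.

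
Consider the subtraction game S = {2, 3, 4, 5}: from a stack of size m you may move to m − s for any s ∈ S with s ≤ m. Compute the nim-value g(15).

0

Compute g(0), g(1), … for moves {2, 3, 4, 5}:
k:     0  1  2  3  4  5  6  7  8  9 10 11 12 13 14 15
g(k):  0  0  1  1  2  2  3  0  0  1  1  2  2  3  0  0
So g(15) = 0.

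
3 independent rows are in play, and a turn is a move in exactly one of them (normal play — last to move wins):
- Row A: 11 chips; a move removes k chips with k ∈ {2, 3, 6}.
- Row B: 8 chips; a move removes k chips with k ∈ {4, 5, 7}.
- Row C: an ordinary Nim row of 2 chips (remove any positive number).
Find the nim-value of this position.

1

Build the Grundy sequence for row A with g(k) = mex{g(k−s) : s ∈ {2, 3, 6}, s ≤ k}:
g(0) = mex{} = 0
g(1) = mex{} = 0
g(2) = mex{0} = 1
g(3) = mex{0} = 1
g(4) = mex{0,1} = 2
g(5) = mex{1} = 0
g(6) = mex{0,1,2} = 3
g(7) = mex{0,2} = 1
g(8) = mex{0,1,3} = 2
g(9) = mex{1,3} = 0
g(10) = mex{1,2} = 0
g(11) = mex{0,2} = 1
So g(11) = 1.
Grundy values for row B (subtraction set {4, 5, 7}):
g(0) = mex{} = 0
g(1) = mex{} = 0
g(2) = mex{} = 0
g(3) = mex{} = 0
g(4) = mex{0} = 1
g(5) = mex{0} = 1
g(6) = mex{0} = 1
g(7) = mex{0} = 1
g(8) = mex{0,1} = 2
So g(8) = 2.
Row C is a plain Nim row of size 2, so its Grundy value is 2.
By the Sprague-Grundy theorem, the Grundy value of a sum of independent games is the XOR of the component values.
Combined value = 1 XOR 2 XOR 2 = 1.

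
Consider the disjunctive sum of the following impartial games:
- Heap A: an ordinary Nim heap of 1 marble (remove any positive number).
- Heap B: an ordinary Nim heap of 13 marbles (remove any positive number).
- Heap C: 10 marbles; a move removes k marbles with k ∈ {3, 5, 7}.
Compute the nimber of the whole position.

12

Heap A is a plain Nim heap of size 1, so its Grundy value is 1.
Heap B is a plain Nim heap of size 13, so its Grundy value is 13.
For heap C, compute g(0), g(1), … with moves {3, 5, 7}:
g(0) = mex{} = 0
g(1) = mex{} = 0
g(2) = mex{} = 0
g(3) = mex{0} = 1
g(4) = mex{0} = 1
g(5) = mex{0} = 1
g(6) = mex{0,1} = 2
g(7) = mex{0,1} = 2
g(8) = mex{0,1} = 2
g(9) = mex{0,1,2} = 3
g(10) = mex{1,2} = 0
So g(10) = 0.
The value of a disjunctive sum is the nim-sum of the parts.
Combined value = 1 XOR 13 XOR 0 = 12.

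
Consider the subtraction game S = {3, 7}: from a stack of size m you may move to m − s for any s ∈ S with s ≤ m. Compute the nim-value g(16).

Compute g(0), g(1), … for moves {3, 7}:
k:     0  1  2  3  4  5  6  7  8  9 10 11 12 13 14 15 16
g(k):  0  0  0  1  1  1  0  2  2  1  0  0  0  1  1  1  0
So g(16) = 0.

0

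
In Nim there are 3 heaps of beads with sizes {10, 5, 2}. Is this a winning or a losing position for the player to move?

Winning position

In binary:
  1010  (10)
  0101  (5)
  0010  (2)
  ----
  1101  (13)
The nim-sum is 13 ≠ 0, so this is an N-position: the player to move can win.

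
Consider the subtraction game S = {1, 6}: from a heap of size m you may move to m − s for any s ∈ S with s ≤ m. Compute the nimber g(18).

0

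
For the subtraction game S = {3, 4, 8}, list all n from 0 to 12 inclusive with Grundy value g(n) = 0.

Build the Grundy sequence with g(k) = mex{g(k−s) : s ∈ {3, 4, 8}, s ≤ k}:
k:     0  1  2  3  4  5  6  7  8  9 10 11 12
g(k):  0  0  0  1  1  1  2  0  2  3  1  3  0
The P-positions (g = 0) in 0..12 are 0, 1, 2, 7, 12.

0, 1, 2, 7, 12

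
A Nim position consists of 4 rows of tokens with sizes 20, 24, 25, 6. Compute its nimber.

Write each in binary and XOR column by column:
  10100  (20)
  11000  (24)
  11001  (25)
  00110  (6)
  -----
  10011  (19)

19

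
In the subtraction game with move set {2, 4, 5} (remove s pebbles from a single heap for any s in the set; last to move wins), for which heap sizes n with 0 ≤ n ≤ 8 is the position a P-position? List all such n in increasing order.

0, 1, 7, 8

Grundy values for subtraction set {2, 4, 5}:
k:     0  1  2  3  4  5  6  7  8
g(k):  0  0  1  1  2  2  3  0  0
The P-positions (g = 0) in 0..8 are 0, 1, 7, 8.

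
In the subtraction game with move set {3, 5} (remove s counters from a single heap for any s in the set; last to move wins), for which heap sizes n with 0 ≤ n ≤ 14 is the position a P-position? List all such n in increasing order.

0, 1, 2, 8, 9, 10

Compute g(0), g(1), … for moves {3, 5}:
g(0) = mex{} = 0
g(1) = mex{} = 0
g(2) = mex{} = 0
g(3) = mex{0} = 1
g(4) = mex{0} = 1
g(5) = mex{0} = 1
g(6) = mex{0,1} = 2
g(7) = mex{0,1} = 2
g(8) = mex{1} = 0
g(9) = mex{1,2} = 0
g(10) = mex{1,2} = 0
g(11) = mex{0,2} = 1
g(12) = mex{0,2} = 1
g(13) = mex{0} = 1
g(14) = mex{0,1} = 2
The P-positions (g = 0) in 0..14 are 0, 1, 2, 8, 9, 10.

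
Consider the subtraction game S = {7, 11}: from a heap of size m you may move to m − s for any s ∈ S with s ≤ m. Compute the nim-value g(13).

Build the Grundy sequence with g(k) = mex{g(k−s) : s ∈ {7, 11}, s ≤ k}:
k:     0  1  2  3  4  5  6  7  8  9 10 11 12 13
g(k):  0  0  0  0  0  0  0  1  1  1  1  1  1  1
So g(13) = 1.

1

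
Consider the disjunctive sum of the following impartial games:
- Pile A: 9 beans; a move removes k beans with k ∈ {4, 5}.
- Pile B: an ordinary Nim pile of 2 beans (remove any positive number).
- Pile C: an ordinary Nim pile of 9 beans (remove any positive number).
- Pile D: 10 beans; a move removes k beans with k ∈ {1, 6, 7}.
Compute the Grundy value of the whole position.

9

Build the Grundy sequence for pile A with g(k) = mex{g(k−s) : s ∈ {4, 5}, s ≤ k}:
k:     0  1  2  3  4  5  6  7  8  9
g(k):  0  0  0  0  1  1  1  1  2  0
So g(9) = 0.
Pile B is a plain Nim pile of size 2, so its Grundy value is 2.
Pile C is a plain Nim pile of size 9, so its Grundy value is 9.
Build the Grundy sequence for pile D with g(k) = mex{g(k−s) : s ∈ {1, 6, 7}, s ≤ k}:
g(0) = mex{} = 0
g(1) = mex{0} = 1
g(2) = mex{1} = 0
g(3) = mex{0} = 1
g(4) = mex{1} = 0
g(5) = mex{0} = 1
g(6) = mex{0,1} = 2
g(7) = mex{0,1,2} = 3
g(8) = mex{0,1,3} = 2
g(9) = mex{0,1,2} = 3
g(10) = mex{0,1,3} = 2
So g(10) = 2.
By the Sprague-Grundy theorem, the Grundy value of a sum of independent games is the XOR of the component values.
Combined value = 0 XOR 2 XOR 9 XOR 2 = 9.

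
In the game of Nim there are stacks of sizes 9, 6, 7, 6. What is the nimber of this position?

14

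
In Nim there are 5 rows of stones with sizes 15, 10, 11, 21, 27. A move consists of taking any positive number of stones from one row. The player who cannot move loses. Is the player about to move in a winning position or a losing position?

Losing position

Write each in binary and XOR column by column:
  01111  (15)
  01010  (10)
  01011  (11)
  10101  (21)
  11011  (27)
  -----
  00000  (0)
The nim-sum is 0, so this is a P-position: the player to move is in a losing position under optimal play.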